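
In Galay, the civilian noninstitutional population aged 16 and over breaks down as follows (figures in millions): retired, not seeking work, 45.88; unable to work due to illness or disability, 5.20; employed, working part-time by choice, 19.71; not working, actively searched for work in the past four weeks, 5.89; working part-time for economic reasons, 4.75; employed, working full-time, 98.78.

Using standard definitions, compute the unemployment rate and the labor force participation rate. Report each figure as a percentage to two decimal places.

Employed = 19.71 + 4.75 + 98.78 = 123.24 million (anyone who worked, including part-time for economic reasons, counts as employed).
Unemployed = 5.89 million.
Labor force = 123.24 + 5.89 = 129.13 million.
Not in labor force = 45.88 + 5.20 = 51.08 million (those not working and not actively searching are outside the labor force).
Civilian working-age population = 129.13 + 51.08 = 180.21 million.
Unemployment rate = 5.89 / 129.13 = 4.56%.
Labor force participation rate = 129.13 / 180.21 = 71.66%.

Unemployment rate ≈ 4.56%; labor force participation rate ≈ 71.66%.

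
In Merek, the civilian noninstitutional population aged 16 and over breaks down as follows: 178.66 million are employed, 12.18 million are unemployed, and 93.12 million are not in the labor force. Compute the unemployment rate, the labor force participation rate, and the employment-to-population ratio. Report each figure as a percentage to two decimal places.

Unemployment rate ≈ 6.38%; labor force participation rate ≈ 67.21%; employment-population ratio ≈ 62.92%.

Labor force = employed + unemployed = 178.66 + 12.18 = 190.84 million.
Working-age population = 190.84 + 93.12 = 283.96 million.
Unemployment rate = 12.18 / 190.84 = 6.38%.
Labor force participation rate = 190.84 / 283.96 = 67.21%.
Employment-population ratio = 178.66 / 283.96 = 62.92%.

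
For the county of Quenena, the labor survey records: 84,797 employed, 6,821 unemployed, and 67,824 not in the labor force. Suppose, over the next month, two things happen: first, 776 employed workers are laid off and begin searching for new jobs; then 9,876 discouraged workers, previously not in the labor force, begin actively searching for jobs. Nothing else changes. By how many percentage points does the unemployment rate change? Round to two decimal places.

Initially, labor force = 84,797 + 6,821 = 91,618, so u = 6,821/91,618 = 7.45%.
After the first change, employed falls and unemployed rises by 776; labor force unchanged → E = 84,021, U = 7,597, labor force = 91,618.
After the second change, unemployed and labor force both rise by 9,876 → E = 84,021, U = 17,473, labor force = 101,494.
New unemployment rate = 17,473 / 101,494 = 17.22%.
Change = 17.22% − 7.45% = +9.77 percentage points.

The unemployment rate changes by +9.77 percentage points.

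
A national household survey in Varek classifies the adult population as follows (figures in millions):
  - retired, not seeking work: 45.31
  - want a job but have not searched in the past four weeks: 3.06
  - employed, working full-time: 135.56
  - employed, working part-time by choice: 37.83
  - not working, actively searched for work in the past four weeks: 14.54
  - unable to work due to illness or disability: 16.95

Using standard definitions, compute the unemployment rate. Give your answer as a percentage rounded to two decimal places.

Unemployment rate ≈ 7.74%.

Employed = 135.56 + 37.83 = 173.39 million.
Unemployed = 14.54 million.
Labor force = 173.39 + 14.54 = 187.93 million.
Unemployment rate = 14.54 / 187.93 = 7.74%.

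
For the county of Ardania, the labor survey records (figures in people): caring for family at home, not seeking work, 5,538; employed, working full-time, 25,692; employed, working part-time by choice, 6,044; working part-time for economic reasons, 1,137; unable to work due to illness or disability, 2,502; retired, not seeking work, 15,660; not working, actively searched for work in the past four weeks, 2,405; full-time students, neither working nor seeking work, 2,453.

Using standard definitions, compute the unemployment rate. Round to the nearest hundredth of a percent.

Unemployment rate ≈ 6.82%.

Employed = 25,692 + 6,044 + 1,137 = 32,873 (anyone who worked, including part-time for economic reasons, counts as employed).
Unemployed = 2,405.
Labor force = 32,873 + 2,405 = 35,278.
Unemployment rate = 2,405 / 35,278 = 6.82%.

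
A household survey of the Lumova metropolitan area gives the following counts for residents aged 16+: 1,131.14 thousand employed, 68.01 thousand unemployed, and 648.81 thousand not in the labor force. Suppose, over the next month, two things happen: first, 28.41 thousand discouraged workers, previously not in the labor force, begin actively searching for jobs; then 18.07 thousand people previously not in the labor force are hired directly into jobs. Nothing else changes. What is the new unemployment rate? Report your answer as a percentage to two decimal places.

New unemployment rate ≈ 7.74%.

Initially, labor force = 1,131.14 + 68.01 = 1,199.15 thousand, so u = 68.01/1,199.15 = 5.67%.
After the first change, unemployed and labor force both rise by 28.41 → E = 1,131.14, U = 96.42, labor force = 1,227.56 thousand.
After the second change, employed and labor force both rise by 18.07; unemployed unchanged → E = 1,149.21, U = 96.42, labor force = 1,245.63 thousand.
New unemployment rate = 96.42 / 1,245.63 = 7.74%.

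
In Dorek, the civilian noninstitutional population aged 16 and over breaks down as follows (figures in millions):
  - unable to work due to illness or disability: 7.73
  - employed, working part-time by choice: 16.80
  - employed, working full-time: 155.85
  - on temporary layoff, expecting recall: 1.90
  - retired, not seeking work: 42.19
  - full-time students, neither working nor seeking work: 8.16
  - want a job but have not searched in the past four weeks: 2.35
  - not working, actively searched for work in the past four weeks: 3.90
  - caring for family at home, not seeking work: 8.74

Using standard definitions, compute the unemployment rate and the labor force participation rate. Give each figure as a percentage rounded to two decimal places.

Unemployment rate ≈ 3.25%; labor force participation rate ≈ 72.07%.

Employed = 16.80 + 155.85 = 172.65 million.
Unemployed = 1.90 + 3.90 = 5.80 million (jobless and actively searching, or on temporary layoff).
Labor force = 172.65 + 5.80 = 178.45 million.
Not in labor force = 7.73 + 42.19 + 8.16 + 2.35 + 8.74 = 69.17 million (those not working and not actively searching are outside the labor force — including those who want a job but have given up searching).
Civilian working-age population = 178.45 + 69.17 = 247.62 million.
Unemployment rate = 5.80 / 178.45 = 3.25%.
Labor force participation rate = 178.45 / 247.62 = 72.07%.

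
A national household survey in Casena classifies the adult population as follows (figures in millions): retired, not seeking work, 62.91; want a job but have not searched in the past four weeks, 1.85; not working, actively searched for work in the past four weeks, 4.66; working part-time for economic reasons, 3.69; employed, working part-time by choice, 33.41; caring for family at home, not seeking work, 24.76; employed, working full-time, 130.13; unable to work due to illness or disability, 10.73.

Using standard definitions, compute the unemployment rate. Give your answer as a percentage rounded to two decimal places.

Unemployment rate ≈ 2.71%.

Employed = 3.69 + 33.41 + 130.13 = 167.23 million (anyone who worked, including part-time for economic reasons, counts as employed).
Unemployed = 4.66 million.
Labor force = 167.23 + 4.66 = 171.89 million.
Unemployment rate = 4.66 / 171.89 = 2.71%.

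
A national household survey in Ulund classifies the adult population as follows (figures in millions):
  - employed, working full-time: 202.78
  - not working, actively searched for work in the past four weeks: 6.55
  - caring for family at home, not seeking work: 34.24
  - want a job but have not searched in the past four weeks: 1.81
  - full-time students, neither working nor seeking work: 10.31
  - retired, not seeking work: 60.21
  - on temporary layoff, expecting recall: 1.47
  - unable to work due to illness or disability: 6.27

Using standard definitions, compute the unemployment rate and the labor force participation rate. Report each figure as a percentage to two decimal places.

Unemployment rate ≈ 3.80%; labor force participation rate ≈ 65.13%.

Employed = 202.78 million.
Unemployed = 6.55 + 1.47 = 8.02 million (jobless and actively searching, or on temporary layoff).
Labor force = 202.78 + 8.02 = 210.80 million.
Not in labor force = 34.24 + 1.81 + 10.31 + 60.21 + 6.27 = 112.84 million (those not working and not actively searching are outside the labor force — including those who want a job but have given up searching).
Civilian working-age population = 210.80 + 112.84 = 323.64 million.
Unemployment rate = 8.02 / 210.80 = 3.80%.
Labor force participation rate = 210.80 / 323.64 = 65.13%.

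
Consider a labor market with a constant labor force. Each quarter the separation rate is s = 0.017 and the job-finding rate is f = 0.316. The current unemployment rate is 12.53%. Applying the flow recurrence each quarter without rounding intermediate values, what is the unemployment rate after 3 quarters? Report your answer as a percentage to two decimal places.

Unemployment rate after three quarters ≈ 7.31%.

With a fixed labor force, u_{t+1} = u_t + s·(1−u_t) − f·u_t = u_t·(1−s−f) + s.
Here 1−s−f = 0.667 and s = 0.017.
u_1 = 0.125300 × 0.667 + 0.017 = 0.100575.
u_2 = 0.100575 × 0.667 + 0.017 = 0.084084.
u_3 = 0.084084 × 0.667 + 0.017 = 0.073084.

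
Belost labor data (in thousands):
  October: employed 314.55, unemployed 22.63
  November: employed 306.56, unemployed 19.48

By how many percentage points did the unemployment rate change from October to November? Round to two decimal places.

The unemployment rate changed by −0.74 percentage points.

October: labor force = 314.55 + 22.63 = 337.18; u = 22.63/337.18 = 6.71%.
November: labor force = 306.56 + 19.48 = 326.04; u = 19.48/326.04 = 5.97%.
Change = 5.97% − 6.71% = −0.74 pp.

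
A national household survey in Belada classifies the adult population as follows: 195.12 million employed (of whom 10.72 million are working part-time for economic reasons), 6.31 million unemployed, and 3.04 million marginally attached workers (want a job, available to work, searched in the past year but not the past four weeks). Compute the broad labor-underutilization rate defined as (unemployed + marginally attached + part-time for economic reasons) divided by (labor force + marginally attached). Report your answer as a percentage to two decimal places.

Broad underutilization rate ≈ 9.82%.

Labor force = 195.12 + 6.31 = 201.43 million.
Numerator = 6.31 + 3.04 + 10.72 = 20.07 million.
Denominator = 201.43 + 3.04 = 204.47 million.
Broad rate = 20.07 / 204.47 = 9.82%.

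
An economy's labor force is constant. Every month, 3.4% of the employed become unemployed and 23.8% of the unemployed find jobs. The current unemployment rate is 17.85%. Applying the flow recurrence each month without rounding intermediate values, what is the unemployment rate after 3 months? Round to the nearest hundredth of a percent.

Unemployment rate after three months ≈ 14.56%.

With a fixed labor force, u_{t+1} = u_t + s·(1−u_t) − f·u_t = u_t·(1−s−f) + s.
Here 1−s−f = 0.728 and s = 0.034.
u_1 = 0.178500 × 0.728 + 0.034 = 0.163948.
u_2 = 0.163948 × 0.728 + 0.034 = 0.153354.
u_3 = 0.153354 × 0.728 + 0.034 = 0.145642.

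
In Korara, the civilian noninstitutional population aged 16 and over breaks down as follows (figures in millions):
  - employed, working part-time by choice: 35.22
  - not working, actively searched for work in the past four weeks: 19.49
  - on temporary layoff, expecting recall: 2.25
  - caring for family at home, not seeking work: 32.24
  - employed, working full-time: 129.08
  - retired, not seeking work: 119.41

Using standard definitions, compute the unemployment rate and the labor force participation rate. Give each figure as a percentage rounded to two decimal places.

Employed = 35.22 + 129.08 = 164.30 million.
Unemployed = 19.49 + 2.25 = 21.74 million (jobless and actively searching, or on temporary layoff).
Labor force = 164.30 + 21.74 = 186.04 million.
Not in labor force = 32.24 + 119.41 = 151.65 million (those not working and not actively searching are outside the labor force).
Civilian working-age population = 186.04 + 151.65 = 337.69 million.
Unemployment rate = 21.74 / 186.04 = 11.69%.
Labor force participation rate = 186.04 / 337.69 = 55.09%.

Unemployment rate ≈ 11.69%; labor force participation rate ≈ 55.09%.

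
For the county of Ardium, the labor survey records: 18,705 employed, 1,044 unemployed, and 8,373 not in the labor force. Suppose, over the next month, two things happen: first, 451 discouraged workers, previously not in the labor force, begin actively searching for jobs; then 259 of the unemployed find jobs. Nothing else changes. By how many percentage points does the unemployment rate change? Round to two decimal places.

The unemployment rate changes by +0.83 percentage points.

Initially, labor force = 18,705 + 1,044 = 19,749, so u = 1,044/19,749 = 5.29%.
After the first change, unemployed and labor force both rise by 451 → E = 18,705, U = 1,495, labor force = 20,200.
After the second change, unemployed falls and employed rises by 259; labor force unchanged → E = 18,964, U = 1,236, labor force = 20,200.
New unemployment rate = 1,236 / 20,200 = 6.12%.
Change = 6.12% − 5.29% = +0.83 percentage points.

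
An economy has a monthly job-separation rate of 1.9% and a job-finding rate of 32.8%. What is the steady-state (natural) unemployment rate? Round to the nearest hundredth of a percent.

At steady state the flows balance: s·E = f·U, so U/(E+U) = s/(s+f).
u* = 1.9 / (1.9 + 32.8) = 1.9 / 34.70 = 5.48%.

Steady-state unemployment rate ≈ 5.48%.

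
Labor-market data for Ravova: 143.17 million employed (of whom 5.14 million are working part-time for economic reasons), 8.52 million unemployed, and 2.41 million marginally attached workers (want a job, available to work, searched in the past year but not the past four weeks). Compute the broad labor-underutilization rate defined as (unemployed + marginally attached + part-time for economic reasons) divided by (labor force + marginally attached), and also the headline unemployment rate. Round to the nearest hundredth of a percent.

Broad underutilization rate ≈ 10.43%; headline unemployment rate ≈ 5.62%.

Labor force = 143.17 + 8.52 = 151.69 million.
Numerator = 8.52 + 2.41 + 5.14 = 16.07 million.
Denominator = 151.69 + 2.41 = 154.10 million.
Broad rate = 16.07 / 154.10 = 10.43%.
Headline unemployment rate = 8.52 / 151.69 = 5.62%.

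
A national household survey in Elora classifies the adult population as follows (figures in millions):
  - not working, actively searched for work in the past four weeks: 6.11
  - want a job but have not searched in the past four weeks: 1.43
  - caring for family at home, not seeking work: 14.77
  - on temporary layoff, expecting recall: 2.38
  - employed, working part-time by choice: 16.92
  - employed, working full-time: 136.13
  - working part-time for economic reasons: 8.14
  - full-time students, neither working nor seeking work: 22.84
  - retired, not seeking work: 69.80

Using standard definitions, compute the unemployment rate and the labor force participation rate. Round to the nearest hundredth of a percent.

Employed = 16.92 + 136.13 + 8.14 = 161.19 million (anyone who worked, including part-time for economic reasons, counts as employed).
Unemployed = 6.11 + 2.38 = 8.49 million (jobless and actively searching, or on temporary layoff).
Labor force = 161.19 + 8.49 = 169.68 million.
Not in labor force = 1.43 + 14.77 + 22.84 + 69.80 = 108.84 million (those not working and not actively searching are outside the labor force — including those who want a job but have given up searching).
Civilian working-age population = 169.68 + 108.84 = 278.52 million.
Unemployment rate = 8.49 / 169.68 = 5.00%.
Labor force participation rate = 169.68 / 278.52 = 60.92%.

Unemployment rate ≈ 5.00%; labor force participation rate ≈ 60.92%.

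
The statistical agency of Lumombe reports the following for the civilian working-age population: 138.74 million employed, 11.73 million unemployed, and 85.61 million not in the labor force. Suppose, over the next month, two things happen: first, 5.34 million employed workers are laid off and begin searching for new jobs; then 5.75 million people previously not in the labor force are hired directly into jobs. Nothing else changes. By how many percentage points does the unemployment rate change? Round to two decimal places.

The unemployment rate changes by +3.13 percentage points.

Initially, labor force = 138.74 + 11.73 = 150.47 million, so u = 11.73/150.47 = 7.80%.
After the first change, employed falls and unemployed rises by 5.34; labor force unchanged → E = 133.40, U = 17.07, labor force = 150.47 million.
After the second change, employed and labor force both rise by 5.75; unemployed unchanged → E = 139.15, U = 17.07, labor force = 156.22 million.
New unemployment rate = 17.07 / 156.22 = 10.93%.
Change = 10.93% − 7.80% = +3.13 percentage points.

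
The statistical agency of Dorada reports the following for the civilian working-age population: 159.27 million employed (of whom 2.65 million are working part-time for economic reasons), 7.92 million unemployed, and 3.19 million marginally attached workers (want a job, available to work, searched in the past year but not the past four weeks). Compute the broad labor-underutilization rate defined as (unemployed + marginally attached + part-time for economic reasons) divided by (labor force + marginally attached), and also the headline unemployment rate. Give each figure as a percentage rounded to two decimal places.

Labor force = 159.27 + 7.92 = 167.19 million.
Numerator = 7.92 + 3.19 + 2.65 = 13.76 million.
Denominator = 167.19 + 3.19 = 170.38 million.
Broad rate = 13.76 / 170.38 = 8.08%.
Headline unemployment rate = 7.92 / 167.19 = 4.74%.

Broad underutilization rate ≈ 8.08%; headline unemployment rate ≈ 4.74%.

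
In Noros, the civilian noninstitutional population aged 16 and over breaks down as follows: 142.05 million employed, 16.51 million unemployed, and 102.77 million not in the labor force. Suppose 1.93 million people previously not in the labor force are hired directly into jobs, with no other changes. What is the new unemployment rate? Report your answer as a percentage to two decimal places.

New unemployment rate ≈ 10.29%.

Initially, labor force = 142.05 + 16.51 = 158.56 million, so u = 16.51/158.56 = 10.41%.
After the change, employed and labor force both rise by 1.93; unemployed unchanged → E = 143.98, U = 16.51, labor force = 160.49 million.
New unemployment rate = 16.51 / 160.49 = 10.29%.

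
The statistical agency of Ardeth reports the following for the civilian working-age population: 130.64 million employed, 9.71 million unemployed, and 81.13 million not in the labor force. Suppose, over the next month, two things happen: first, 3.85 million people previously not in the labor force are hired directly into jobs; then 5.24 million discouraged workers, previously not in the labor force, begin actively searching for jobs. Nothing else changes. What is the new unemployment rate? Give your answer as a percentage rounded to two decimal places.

New unemployment rate ≈ 10.00%.

Initially, labor force = 130.64 + 9.71 = 140.35 million, so u = 9.71/140.35 = 6.92%.
After the first change, employed and labor force both rise by 3.85; unemployed unchanged → E = 134.49, U = 9.71, labor force = 144.20 million.
After the second change, unemployed and labor force both rise by 5.24 → E = 134.49, U = 14.95, labor force = 149.44 million.
New unemployment rate = 14.95 / 149.44 = 10.00%.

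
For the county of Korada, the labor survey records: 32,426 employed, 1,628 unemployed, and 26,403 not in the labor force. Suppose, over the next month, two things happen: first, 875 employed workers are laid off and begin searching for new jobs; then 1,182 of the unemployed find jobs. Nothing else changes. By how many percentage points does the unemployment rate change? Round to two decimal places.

The unemployment rate changes by −0.90 percentage points.

Initially, labor force = 32,426 + 1,628 = 34,054, so u = 1,628/34,054 = 4.78%.
After the first change, employed falls and unemployed rises by 875; labor force unchanged → E = 31,551, U = 2,503, labor force = 34,054.
After the second change, unemployed falls and employed rises by 1,182; labor force unchanged → E = 32,733, U = 1,321, labor force = 34,054.
New unemployment rate = 1,321 / 34,054 = 3.88%.
Change = 3.88% − 4.78% = −0.90 percentage points.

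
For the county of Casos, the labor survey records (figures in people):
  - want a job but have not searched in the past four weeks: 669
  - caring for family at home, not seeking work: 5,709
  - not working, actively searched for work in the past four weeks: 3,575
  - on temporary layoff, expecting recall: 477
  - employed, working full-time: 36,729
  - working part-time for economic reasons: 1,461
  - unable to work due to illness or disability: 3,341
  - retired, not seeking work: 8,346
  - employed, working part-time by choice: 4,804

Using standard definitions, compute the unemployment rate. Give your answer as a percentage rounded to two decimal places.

Employed = 36,729 + 1,461 + 4,804 = 42,994 (anyone who worked, including part-time for economic reasons, counts as employed).
Unemployed = 3,575 + 477 = 4,052 (jobless and actively searching, or on temporary layoff).
Labor force = 42,994 + 4,052 = 47,046.
Unemployment rate = 4,052 / 47,046 = 8.61%.

Unemployment rate ≈ 8.61%.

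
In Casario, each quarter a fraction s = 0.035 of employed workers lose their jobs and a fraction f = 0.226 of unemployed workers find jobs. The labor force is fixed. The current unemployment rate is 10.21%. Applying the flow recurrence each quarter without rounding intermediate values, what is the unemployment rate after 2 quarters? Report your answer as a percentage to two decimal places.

Unemployment rate after two quarters ≈ 11.66%.

With a fixed labor force, u_{t+1} = u_t + s·(1−u_t) − f·u_t = u_t·(1−s−f) + s.
Here 1−s−f = 0.739 and s = 0.035.
u_1 = 0.102100 × 0.739 + 0.035 = 0.110452.
u_2 = 0.110452 × 0.739 + 0.035 = 0.116624.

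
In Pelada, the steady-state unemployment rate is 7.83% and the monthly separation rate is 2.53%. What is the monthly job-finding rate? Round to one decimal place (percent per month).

From u* = s/(s+f): f = s·(1−u)/u.
f = 2.53 × (1 − 0.0783) / 0.0783 = 2.3319 / 0.0783 ≈ 29.8% per month.

Job-finding rate ≈ 29.8% per month.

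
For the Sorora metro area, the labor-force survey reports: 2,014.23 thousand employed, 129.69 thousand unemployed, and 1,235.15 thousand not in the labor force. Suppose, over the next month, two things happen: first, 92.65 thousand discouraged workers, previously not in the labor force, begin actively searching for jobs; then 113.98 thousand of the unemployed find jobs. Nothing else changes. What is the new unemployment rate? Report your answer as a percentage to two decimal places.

Initially, labor force = 2,014.23 + 129.69 = 2,143.92 thousand, so u = 129.69/2,143.92 = 6.05%.
After the first change, unemployed and labor force both rise by 92.65 → E = 2,014.23, U = 222.34, labor force = 2,236.57 thousand.
After the second change, unemployed falls and employed rises by 113.98; labor force unchanged → E = 2,128.21, U = 108.36, labor force = 2,236.57 thousand.
New unemployment rate = 108.36 / 2,236.57 = 4.84%.

New unemployment rate ≈ 4.84%.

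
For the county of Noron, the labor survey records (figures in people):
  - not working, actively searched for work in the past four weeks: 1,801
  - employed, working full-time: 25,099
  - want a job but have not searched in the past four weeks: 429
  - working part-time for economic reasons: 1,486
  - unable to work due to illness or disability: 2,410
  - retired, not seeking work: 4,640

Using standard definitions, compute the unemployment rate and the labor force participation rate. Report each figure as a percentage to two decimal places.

Unemployment rate ≈ 6.34%; labor force participation rate ≈ 79.15%.

Employed = 25,099 + 1,486 = 26,585 (anyone who worked, including part-time for economic reasons, counts as employed).
Unemployed = 1,801.
Labor force = 26,585 + 1,801 = 28,386.
Not in labor force = 429 + 2,410 + 4,640 = 7,479 (those not working and not actively searching are outside the labor force — including those who want a job but have given up searching).
Civilian working-age population = 28,386 + 7,479 = 35,865.
Unemployment rate = 1,801 / 28,386 = 6.34%.
Labor force participation rate = 28,386 / 35,865 = 79.15%.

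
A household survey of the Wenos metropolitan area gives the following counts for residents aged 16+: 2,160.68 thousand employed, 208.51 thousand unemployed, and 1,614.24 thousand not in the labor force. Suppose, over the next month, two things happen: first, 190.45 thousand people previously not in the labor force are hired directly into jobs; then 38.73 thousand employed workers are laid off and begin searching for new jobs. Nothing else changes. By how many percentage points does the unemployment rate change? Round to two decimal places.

Initially, labor force = 2,160.68 + 208.51 = 2,369.19 thousand, so u = 208.51/2,369.19 = 8.80%.
After the first change, employed and labor force both rise by 190.45; unemployed unchanged → E = 2,351.13, U = 208.51, labor force = 2,559.64 thousand.
After the second change, employed falls and unemployed rises by 38.73; labor force unchanged → E = 2,312.40, U = 247.24, labor force = 2,559.64 thousand.
New unemployment rate = 247.24 / 2,559.64 = 9.66%.
Change = 9.66% − 8.80% = +0.86 percentage points.

The unemployment rate changes by +0.86 percentage points.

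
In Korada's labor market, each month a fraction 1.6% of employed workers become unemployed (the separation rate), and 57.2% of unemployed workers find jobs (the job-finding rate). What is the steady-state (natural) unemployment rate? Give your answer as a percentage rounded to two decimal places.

At steady state the flows balance: s·E = f·U, so U/(E+U) = s/(s+f).
u* = 1.6 / (1.6 + 57.2) = 1.6 / 58.80 = 2.72%.

Steady-state unemployment rate ≈ 2.72%.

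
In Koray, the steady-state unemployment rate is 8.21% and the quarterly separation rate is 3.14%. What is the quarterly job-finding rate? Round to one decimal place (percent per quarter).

Job-finding rate ≈ 35.1% per quarter.

From u* = s/(s+f): f = s·(1−u)/u.
f = 3.14 × (1 − 0.0821) / 0.0821 = 2.8822 / 0.0821 ≈ 35.1% per quarter.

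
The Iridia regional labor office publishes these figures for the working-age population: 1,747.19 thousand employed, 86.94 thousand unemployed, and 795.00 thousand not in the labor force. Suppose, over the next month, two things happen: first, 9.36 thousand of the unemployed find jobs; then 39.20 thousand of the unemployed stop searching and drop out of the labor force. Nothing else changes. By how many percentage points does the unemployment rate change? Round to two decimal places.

Initially, labor force = 1,747.19 + 86.94 = 1,834.13 thousand, so u = 86.94/1,834.13 = 4.74%.
After the first change, unemployed falls and employed rises by 9.36; labor force unchanged → E = 1,756.55, U = 77.58, labor force = 1,834.13 thousand.
After the second change, unemployed and labor force both fall by 39.20 → E = 1,756.55, U = 38.38, labor force = 1,794.93 thousand.
New unemployment rate = 38.38 / 1,794.93 = 2.14%.
Change = 2.14% − 4.74% = −2.60 percentage points.

The unemployment rate changes by −2.60 percentage points.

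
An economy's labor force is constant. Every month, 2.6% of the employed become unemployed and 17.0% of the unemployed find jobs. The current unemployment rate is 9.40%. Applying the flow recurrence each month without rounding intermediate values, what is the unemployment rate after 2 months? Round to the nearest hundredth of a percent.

Unemployment rate after two months ≈ 10.77%.

With a fixed labor force, u_{t+1} = u_t + s·(1−u_t) − f·u_t = u_t·(1−s−f) + s.
Here 1−s−f = 0.804 and s = 0.026.
u_1 = 0.094000 × 0.804 + 0.026 = 0.101576.
u_2 = 0.101576 × 0.804 + 0.026 = 0.107667.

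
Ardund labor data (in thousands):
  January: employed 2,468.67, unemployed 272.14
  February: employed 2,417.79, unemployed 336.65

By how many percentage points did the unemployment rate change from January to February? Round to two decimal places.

January: labor force = 2,468.67 + 272.14 = 2,740.81; u = 272.14/2,740.81 = 9.93%.
February: labor force = 2,417.79 + 336.65 = 2,754.44; u = 336.65/2,754.44 = 12.22%.
Change = 12.22% − 9.93% = +2.29 pp.

The unemployment rate changed by +2.29 percentage points.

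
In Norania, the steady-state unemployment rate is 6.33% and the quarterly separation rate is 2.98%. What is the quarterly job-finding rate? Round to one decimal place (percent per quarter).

Job-finding rate ≈ 44.1% per quarter.

From u* = s/(s+f): f = s·(1−u)/u.
f = 2.98 × (1 − 0.0633) / 0.0633 = 2.7914 / 0.0633 ≈ 44.1% per quarter.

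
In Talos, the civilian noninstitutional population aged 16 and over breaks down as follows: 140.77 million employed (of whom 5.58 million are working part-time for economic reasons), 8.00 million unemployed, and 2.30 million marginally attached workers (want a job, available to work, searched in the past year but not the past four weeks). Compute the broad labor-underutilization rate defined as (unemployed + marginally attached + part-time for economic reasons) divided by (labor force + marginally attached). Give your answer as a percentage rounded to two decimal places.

Broad underutilization rate ≈ 10.51%.

Labor force = 140.77 + 8.00 = 148.77 million.
Numerator = 8.00 + 2.30 + 5.58 = 15.88 million.
Denominator = 148.77 + 2.30 = 151.07 million.
Broad rate = 15.88 / 151.07 = 10.51%.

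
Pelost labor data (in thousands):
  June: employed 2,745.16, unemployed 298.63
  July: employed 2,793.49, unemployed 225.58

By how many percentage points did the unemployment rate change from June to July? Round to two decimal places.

June: labor force = 2,745.16 + 298.63 = 3,043.79; u = 298.63/3,043.79 = 9.81%.
July: labor force = 2,793.49 + 225.58 = 3,019.07; u = 225.58/3,019.07 = 7.47%.
Change = 7.47% − 9.81% = −2.34 pp.

The unemployment rate changed by −2.34 percentage points.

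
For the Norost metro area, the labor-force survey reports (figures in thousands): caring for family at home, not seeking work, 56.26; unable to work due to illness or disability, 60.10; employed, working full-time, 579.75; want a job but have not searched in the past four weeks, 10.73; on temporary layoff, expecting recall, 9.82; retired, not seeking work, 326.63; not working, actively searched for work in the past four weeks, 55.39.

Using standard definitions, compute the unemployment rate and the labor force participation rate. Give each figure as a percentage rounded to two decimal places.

Unemployment rate ≈ 10.11%; labor force participation rate ≈ 58.70%.

Employed = 579.75 thousand.
Unemployed = 9.82 + 55.39 = 65.21 thousand (jobless and actively searching, or on temporary layoff).
Labor force = 579.75 + 65.21 = 644.96 thousand.
Not in labor force = 56.26 + 60.10 + 10.73 + 326.63 = 453.72 thousand (those not working and not actively searching are outside the labor force — including those who want a job but have given up searching).
Civilian working-age population = 644.96 + 453.72 = 1,098.68 thousand.
Unemployment rate = 65.21 / 644.96 = 10.11%.
Labor force participation rate = 644.96 / 1,098.68 = 58.70%.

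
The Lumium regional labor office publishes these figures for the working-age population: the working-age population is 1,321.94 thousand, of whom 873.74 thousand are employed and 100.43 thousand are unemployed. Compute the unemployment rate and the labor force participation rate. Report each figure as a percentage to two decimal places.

Labor force = employed + unemployed = 873.74 + 100.43 = 974.17 thousand.
Unemployment rate = 100.43 / 974.17 = 10.31%.
Labor force participation rate = 974.17 / 1,321.94 = 73.69%.

Unemployment rate ≈ 10.31%; labor force participation rate ≈ 73.69%.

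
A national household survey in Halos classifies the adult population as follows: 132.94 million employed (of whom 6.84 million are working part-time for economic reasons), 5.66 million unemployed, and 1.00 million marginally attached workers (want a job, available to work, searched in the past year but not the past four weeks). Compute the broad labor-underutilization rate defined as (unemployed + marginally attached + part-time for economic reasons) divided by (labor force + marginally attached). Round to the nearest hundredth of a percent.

Labor force = 132.94 + 5.66 = 138.60 million.
Numerator = 5.66 + 1.00 + 6.84 = 13.50 million.
Denominator = 138.60 + 1.00 = 139.60 million.
Broad rate = 13.50 / 139.60 = 9.67%.

Broad underutilization rate ≈ 9.67%.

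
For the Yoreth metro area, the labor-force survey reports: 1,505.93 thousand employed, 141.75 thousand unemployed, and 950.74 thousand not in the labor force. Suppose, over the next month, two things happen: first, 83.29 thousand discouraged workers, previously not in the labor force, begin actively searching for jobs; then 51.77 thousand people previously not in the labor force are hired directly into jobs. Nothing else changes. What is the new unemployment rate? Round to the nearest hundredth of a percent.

Initially, labor force = 1,505.93 + 141.75 = 1,647.68 thousand, so u = 141.75/1,647.68 = 8.60%.
After the first change, unemployed and labor force both rise by 83.29 → E = 1,505.93, U = 225.04, labor force = 1,730.97 thousand.
After the second change, employed and labor force both rise by 51.77; unemployed unchanged → E = 1,557.70, U = 225.04, labor force = 1,782.74 thousand.
New unemployment rate = 225.04 / 1,782.74 = 12.62%.

New unemployment rate ≈ 12.62%.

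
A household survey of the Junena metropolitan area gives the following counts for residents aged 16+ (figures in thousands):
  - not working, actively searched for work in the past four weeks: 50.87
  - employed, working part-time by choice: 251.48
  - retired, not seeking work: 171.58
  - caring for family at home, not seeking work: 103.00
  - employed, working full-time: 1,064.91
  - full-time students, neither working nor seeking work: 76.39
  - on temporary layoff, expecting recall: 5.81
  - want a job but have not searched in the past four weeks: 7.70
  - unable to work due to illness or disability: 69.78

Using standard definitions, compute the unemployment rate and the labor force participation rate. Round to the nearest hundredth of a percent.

Employed = 251.48 + 1,064.91 = 1,316.39 thousand.
Unemployed = 50.87 + 5.81 = 56.68 thousand (jobless and actively searching, or on temporary layoff).
Labor force = 1,316.39 + 56.68 = 1,373.07 thousand.
Not in labor force = 171.58 + 103.00 + 76.39 + 7.70 + 69.78 = 428.45 thousand (those not working and not actively searching are outside the labor force — including those who want a job but have given up searching).
Civilian working-age population = 1,373.07 + 428.45 = 1,801.52 thousand.
Unemployment rate = 56.68 / 1,373.07 = 4.13%.
Labor force participation rate = 1,373.07 / 1,801.52 = 76.22%.

Unemployment rate ≈ 4.13%; labor force participation rate ≈ 76.22%.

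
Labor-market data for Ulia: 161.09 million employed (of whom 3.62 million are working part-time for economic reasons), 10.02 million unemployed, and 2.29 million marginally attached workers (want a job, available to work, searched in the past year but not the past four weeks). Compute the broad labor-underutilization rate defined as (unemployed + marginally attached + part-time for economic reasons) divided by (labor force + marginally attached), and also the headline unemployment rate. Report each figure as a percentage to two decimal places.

Labor force = 161.09 + 10.02 = 171.11 million.
Numerator = 10.02 + 2.29 + 3.62 = 15.93 million.
Denominator = 171.11 + 2.29 = 173.40 million.
Broad rate = 15.93 / 173.40 = 9.19%.
Headline unemployment rate = 10.02 / 171.11 = 5.86%.

Broad underutilization rate ≈ 9.19%; headline unemployment rate ≈ 5.86%.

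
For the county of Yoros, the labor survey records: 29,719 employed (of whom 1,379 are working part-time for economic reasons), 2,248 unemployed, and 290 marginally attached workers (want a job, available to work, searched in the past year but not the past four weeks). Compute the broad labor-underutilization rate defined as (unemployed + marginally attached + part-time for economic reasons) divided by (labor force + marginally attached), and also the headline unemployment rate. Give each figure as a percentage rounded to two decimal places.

Labor force = 29,719 + 2,248 = 31,967.
Numerator = 2,248 + 290 + 1,379 = 3,917.
Denominator = 31,967 + 290 = 32,257.
Broad rate = 3,917 / 32,257 = 12.14%.
Headline unemployment rate = 2,248 / 31,967 = 7.03%.

Broad underutilization rate ≈ 12.14%; headline unemployment rate ≈ 7.03%.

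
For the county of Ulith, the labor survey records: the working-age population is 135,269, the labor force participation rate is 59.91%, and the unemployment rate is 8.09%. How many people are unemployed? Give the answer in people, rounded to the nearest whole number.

Labor force = 0.5991 × 135,269 = 81,040.
Unemployed = 0.0809 × 81,040 ≈ 6,556.

About 6,556 are unemployed.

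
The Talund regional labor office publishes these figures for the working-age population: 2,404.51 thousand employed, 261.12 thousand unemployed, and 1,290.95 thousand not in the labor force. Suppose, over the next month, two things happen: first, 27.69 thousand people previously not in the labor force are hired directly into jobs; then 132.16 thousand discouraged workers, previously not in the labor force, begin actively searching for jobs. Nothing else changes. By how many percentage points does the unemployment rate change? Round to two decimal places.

Initially, labor force = 2,404.51 + 261.12 = 2,665.63 thousand, so u = 261.12/2,665.63 = 9.80%.
After the first change, employed and labor force both rise by 27.69; unemployed unchanged → E = 2,432.20, U = 261.12, labor force = 2,693.32 thousand.
After the second change, unemployed and labor force both rise by 132.16 → E = 2,432.20, U = 393.28, labor force = 2,825.48 thousand.
New unemployment rate = 393.28 / 2,825.48 = 13.92%.
Change = 13.92% − 9.80% = +4.12 percentage points.

The unemployment rate changes by +4.12 percentage points.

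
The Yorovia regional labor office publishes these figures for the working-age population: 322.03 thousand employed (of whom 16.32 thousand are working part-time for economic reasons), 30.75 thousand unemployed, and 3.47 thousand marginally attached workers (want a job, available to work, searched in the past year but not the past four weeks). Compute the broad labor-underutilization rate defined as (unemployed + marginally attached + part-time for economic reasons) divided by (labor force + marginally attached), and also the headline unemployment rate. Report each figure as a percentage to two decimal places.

Labor force = 322.03 + 30.75 = 352.78 thousand.
Numerator = 30.75 + 3.47 + 16.32 = 50.54 thousand.
Denominator = 352.78 + 3.47 = 356.25 thousand.
Broad rate = 50.54 / 356.25 = 14.19%.
Headline unemployment rate = 30.75 / 352.78 = 8.72%.

Broad underutilization rate ≈ 14.19%; headline unemployment rate ≈ 8.72%.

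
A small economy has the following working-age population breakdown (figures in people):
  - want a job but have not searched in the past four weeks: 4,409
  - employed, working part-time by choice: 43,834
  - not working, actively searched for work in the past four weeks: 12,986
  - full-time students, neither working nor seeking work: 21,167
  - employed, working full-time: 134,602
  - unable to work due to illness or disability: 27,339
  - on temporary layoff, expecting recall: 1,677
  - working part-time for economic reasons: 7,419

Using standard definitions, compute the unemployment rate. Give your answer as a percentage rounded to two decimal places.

Employed = 43,834 + 134,602 + 7,419 = 185,855 (anyone who worked, including part-time for economic reasons, counts as employed).
Unemployed = 12,986 + 1,677 = 14,663 (jobless and actively searching, or on temporary layoff).
Labor force = 185,855 + 14,663 = 200,518.
Unemployment rate = 14,663 / 200,518 = 7.31%.

Unemployment rate ≈ 7.31%.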